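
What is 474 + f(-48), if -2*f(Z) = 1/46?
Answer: 43607/92 ≈ 473.99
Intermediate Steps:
f(Z) = -1/92 (f(Z) = -½/46 = -½*1/46 = -1/92)
474 + f(-48) = 474 - 1/92 = 43607/92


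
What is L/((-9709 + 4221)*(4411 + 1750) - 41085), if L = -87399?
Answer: 87399/33852653 ≈ 0.0025817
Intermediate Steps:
L/((-9709 + 4221)*(4411 + 1750) - 41085) = -87399/((-9709 + 4221)*(4411 + 1750) - 41085) = -87399/(-5488*6161 - 41085) = -87399/(-33811568 - 41085) = -87399/(-33852653) = -87399*(-1/33852653) = 87399/33852653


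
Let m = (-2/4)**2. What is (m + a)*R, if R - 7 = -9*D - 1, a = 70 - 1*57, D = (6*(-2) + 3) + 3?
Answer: 795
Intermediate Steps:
m = 1/4 (m = (-2*1/4)**2 = (-1/2)**2 = 1/4 ≈ 0.25000)
D = -6 (D = (-12 + 3) + 3 = -9 + 3 = -6)
a = 13 (a = 70 - 57 = 13)
R = 60 (R = 7 + (-9*(-6) - 1) = 7 + (54 - 1) = 7 + 53 = 60)
(m + a)*R = (1/4 + 13)*60 = (53/4)*60 = 795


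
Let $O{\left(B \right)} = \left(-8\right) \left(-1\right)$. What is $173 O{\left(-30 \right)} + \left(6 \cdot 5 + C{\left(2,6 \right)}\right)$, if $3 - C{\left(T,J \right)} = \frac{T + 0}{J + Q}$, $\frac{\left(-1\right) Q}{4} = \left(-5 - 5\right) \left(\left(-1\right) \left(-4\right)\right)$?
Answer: $\frac{117610}{83} \approx 1417.0$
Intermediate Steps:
$Q = 160$ ($Q = - 4 \left(-5 - 5\right) \left(\left(-1\right) \left(-4\right)\right) = - 4 \left(\left(-10\right) 4\right) = \left(-4\right) \left(-40\right) = 160$)
$O{\left(B \right)} = 8$
$C{\left(T,J \right)} = 3 - \frac{T}{160 + J}$ ($C{\left(T,J \right)} = 3 - \frac{T + 0}{J + 160} = 3 - \frac{T}{160 + J}$)
$173 O{\left(-30 \right)} + \left(6 \cdot 5 + C{\left(2,6 \right)}\right) = 173 \cdot 8 + \left(6 \cdot 5 + \frac{480 - 2 + 3 \cdot 6}{160 + 6}\right) = 1384 + \left(30 + \frac{480 - 2 + 18}{166}\right) = 1384 + \left(30 + \frac{1}{166} \cdot 496\right) = 1384 + \left(30 + \frac{248}{83}\right) = 1384 + \frac{2738}{83} = \frac{117610}{83}$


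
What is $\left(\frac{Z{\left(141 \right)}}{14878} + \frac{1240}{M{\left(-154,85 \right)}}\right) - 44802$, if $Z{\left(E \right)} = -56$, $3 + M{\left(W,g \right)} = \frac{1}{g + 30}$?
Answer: $- \frac{336365831}{7439} \approx -45217.0$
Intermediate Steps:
$M{\left(W,g \right)} = -3 + \frac{1}{30 + g}$ ($M{\left(W,g \right)} = -3 + \frac{1}{g + 30} = -3 + \frac{1}{30 + g}$)
$\left(\frac{Z{\left(141 \right)}}{14878} + \frac{1240}{M{\left(-154,85 \right)}}\right) - 44802 = \left(- \frac{56}{14878} + \frac{1240}{\frac{1}{30 + 85} \left(-89 - 255\right)}\right) - 44802 = \left(\left(-56\right) \frac{1}{14878} + \frac{1240}{\frac{1}{115} \left(-89 - 255\right)}\right) - 44802 = \left(- \frac{28}{7439} + \frac{1240}{\frac{1}{115} \left(-344\right)}\right) - 44802 = \left(- \frac{28}{7439} + \frac{1240}{- \frac{344}{115}}\right) - 44802 = \left(- \frac{28}{7439} + 1240 \left(- \frac{115}{344}\right)\right) - 44802 = \left(- \frac{28}{7439} - \frac{17825}{43}\right) - 44802 = - \frac{3083753}{7439} - 44802 = - \frac{336365831}{7439}$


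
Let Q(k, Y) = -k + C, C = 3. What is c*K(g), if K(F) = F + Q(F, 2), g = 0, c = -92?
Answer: -276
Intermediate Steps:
Q(k, Y) = 3 - k (Q(k, Y) = -k + 3 = 3 - k)
K(F) = 3 (K(F) = F + (3 - F) = 3)
c*K(g) = -92*3 = -276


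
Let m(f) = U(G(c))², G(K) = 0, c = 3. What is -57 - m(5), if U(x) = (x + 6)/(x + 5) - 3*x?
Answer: -1461/25 ≈ -58.440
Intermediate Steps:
U(x) = -3*x + (6 + x)/(5 + x) (U(x) = (6 + x)/(5 + x) - 3*x = -3*x + (6 + x)/(5 + x))
m(f) = 36/25 (m(f) = ((6 - 14*0 - 3*0²)/(5 + 0))² = ((6 + 0 - 3*0)/5)² = ((6 + 0 + 0)/5)² = ((⅕)*6)² = (6/5)² = 36/25)
-57 - m(5) = -57 - 1*36/25 = -57 - 36/25 = -1461/25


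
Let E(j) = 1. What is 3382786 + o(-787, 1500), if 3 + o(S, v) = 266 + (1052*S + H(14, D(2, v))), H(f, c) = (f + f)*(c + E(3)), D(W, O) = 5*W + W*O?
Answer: 2639433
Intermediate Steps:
D(W, O) = 5*W + O*W
H(f, c) = 2*f*(1 + c) (H(f, c) = (f + f)*(c + 1) = (2*f)*(1 + c) = 2*f*(1 + c))
o(S, v) = 571 + 56*v + 1052*S (o(S, v) = -3 + (266 + (1052*S + 2*14*(1 + 2*(5 + v)))) = -3 + (266 + (1052*S + 2*14*(1 + (10 + 2*v)))) = -3 + (266 + (1052*S + 2*14*(11 + 2*v))) = -3 + (266 + (1052*S + (308 + 56*v))) = -3 + (266 + (308 + 56*v + 1052*S)) = -3 + (574 + 56*v + 1052*S) = 571 + 56*v + 1052*S)
3382786 + o(-787, 1500) = 3382786 + (571 + 56*1500 + 1052*(-787)) = 3382786 + (571 + 84000 - 827924) = 3382786 - 743353 = 2639433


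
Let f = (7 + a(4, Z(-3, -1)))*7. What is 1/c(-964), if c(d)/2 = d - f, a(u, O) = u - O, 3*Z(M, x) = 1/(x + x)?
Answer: -3/6253 ≈ -0.00047977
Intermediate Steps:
Z(M, x) = 1/(6*x) (Z(M, x) = 1/(3*(x + x)) = 1/(3*((2*x))) = (1/(2*x))/3 = 1/(6*x))
f = 469/6 (f = (7 + (4 - 1/(6*(-1))))*7 = (7 + (4 - (-1)/6))*7 = (7 + (4 - 1*(-⅙)))*7 = (7 + (4 + ⅙))*7 = (7 + 25/6)*7 = (67/6)*7 = 469/6 ≈ 78.167)
c(d) = -469/3 + 2*d (c(d) = 2*(d - 1*469/6) = 2*(d - 469/6) = 2*(-469/6 + d) = -469/3 + 2*d)
1/c(-964) = 1/(-469/3 + 2*(-964)) = 1/(-469/3 - 1928) = 1/(-6253/3) = -3/6253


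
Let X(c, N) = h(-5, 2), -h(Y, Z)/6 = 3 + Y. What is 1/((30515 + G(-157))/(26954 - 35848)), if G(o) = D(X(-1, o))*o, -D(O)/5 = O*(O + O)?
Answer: -8894/256595 ≈ -0.034662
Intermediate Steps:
h(Y, Z) = -18 - 6*Y (h(Y, Z) = -6*(3 + Y) = -18 - 6*Y)
X(c, N) = 12 (X(c, N) = -18 - 6*(-5) = -18 + 30 = 12)
D(O) = -10*O**2 (D(O) = -5*O*(O + O) = -5*O*2*O = -10*O**2)
G(o) = -1440*o (G(o) = (-10*12**2)*o = (-10*144)*o = -1440*o)
1/((30515 + G(-157))/(26954 - 35848)) = 1/((30515 - 1440*(-157))/(26954 - 35848)) = 1/((30515 + 226080)/(-8894)) = 1/(256595*(-1/8894)) = 1/(-256595/8894) = -8894/256595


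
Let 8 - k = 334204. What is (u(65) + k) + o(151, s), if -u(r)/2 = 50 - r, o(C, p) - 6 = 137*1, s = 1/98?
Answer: -334023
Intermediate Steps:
s = 1/98 ≈ 0.010204
o(C, p) = 143 (o(C, p) = 6 + 137*1 = 6 + 137 = 143)
k = -334196 (k = 8 - 1*334204 = 8 - 334204 = -334196)
u(r) = -100 + 2*r (u(r) = -2*(50 - r) = -100 + 2*r)
(u(65) + k) + o(151, s) = ((-100 + 2*65) - 334196) + 143 = ((-100 + 130) - 334196) + 143 = (30 - 334196) + 143 = -334166 + 143 = -334023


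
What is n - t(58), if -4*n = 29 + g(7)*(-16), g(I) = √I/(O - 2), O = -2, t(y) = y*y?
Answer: -13485/4 - √7 ≈ -3373.9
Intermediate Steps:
t(y) = y²
g(I) = -√I/4 (g(I) = √I/(-2 - 2) = √I/(-4) = -√I/4)
n = -29/4 - √7 (n = -(29 - √7/4*(-16))/4 = -(29 + 4*√7)/4 = -29/4 - √7 ≈ -9.8958)
n - t(58) = (-29/4 - √7) - 1*58² = (-29/4 - √7) - 1*3364 = (-29/4 - √7) - 3364 = -13485/4 - √7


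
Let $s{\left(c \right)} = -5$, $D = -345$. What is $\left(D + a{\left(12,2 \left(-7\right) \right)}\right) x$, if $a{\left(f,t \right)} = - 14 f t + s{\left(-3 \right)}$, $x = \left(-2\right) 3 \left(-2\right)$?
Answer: $24024$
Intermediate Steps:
$x = 12$ ($x = \left(-6\right) \left(-2\right) = 12$)
$a{\left(f,t \right)} = -5 - 14 f t$ ($a{\left(f,t \right)} = - 14 f t - 5 = -5 - 14 f t$)
$\left(D + a{\left(12,2 \left(-7\right) \right)}\right) x = \left(-345 - \left(5 + 168 \cdot 2 \left(-7\right)\right)\right) 12 = \left(-345 - \left(5 + 168 \left(-14\right)\right)\right) 12 = \left(-345 + \left(-5 + 2352\right)\right) 12 = \left(-345 + 2347\right) 12 = 2002 \cdot 12 = 24024$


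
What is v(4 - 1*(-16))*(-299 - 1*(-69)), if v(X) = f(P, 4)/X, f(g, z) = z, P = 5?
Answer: -46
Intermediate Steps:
v(X) = 4/X
v(4 - 1*(-16))*(-299 - 1*(-69)) = (4/(4 - 1*(-16)))*(-299 - 1*(-69)) = (4/(4 + 16))*(-299 + 69) = (4/20)*(-230) = (4*(1/20))*(-230) = (1/5)*(-230) = -46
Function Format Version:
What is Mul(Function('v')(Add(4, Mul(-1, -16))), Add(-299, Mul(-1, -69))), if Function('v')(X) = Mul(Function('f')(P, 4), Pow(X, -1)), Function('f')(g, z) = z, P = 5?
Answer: -46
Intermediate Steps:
Function('v')(X) = Mul(4, Pow(X, -1))
Mul(Function('v')(Add(4, Mul(-1, -16))), Add(-299, Mul(-1, -69))) = Mul(Mul(4, Pow(Add(4, Mul(-1, -16)), -1)), Add(-299, Mul(-1, -69))) = Mul(Mul(4, Pow(Add(4, 16), -1)), Add(-299, 69)) = Mul(Mul(4, Pow(20, -1)), -230) = Mul(Mul(4, Rational(1, 20)), -230) = Mul(Rational(1, 5), -230) = -46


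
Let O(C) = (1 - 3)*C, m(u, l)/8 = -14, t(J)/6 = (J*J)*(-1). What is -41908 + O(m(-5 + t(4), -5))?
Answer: -41684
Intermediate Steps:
t(J) = -6*J**2 (t(J) = 6*((J*J)*(-1)) = 6*(J**2*(-1)) = 6*(-J**2) = -6*J**2)
m(u, l) = -112 (m(u, l) = 8*(-14) = -112)
O(C) = -2*C
-41908 + O(m(-5 + t(4), -5)) = -41908 - 2*(-112) = -41908 + 224 = -41684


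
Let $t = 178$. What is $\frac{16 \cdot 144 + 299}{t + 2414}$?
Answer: $\frac{2603}{2592} \approx 1.0042$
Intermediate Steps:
$\frac{16 \cdot 144 + 299}{t + 2414} = \frac{16 \cdot 144 + 299}{178 + 2414} = \frac{2304 + 299}{2592} = 2603 \cdot \frac{1}{2592} = \frac{2603}{2592}$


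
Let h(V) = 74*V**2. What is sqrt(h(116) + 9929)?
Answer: sqrt(1005673) ≈ 1002.8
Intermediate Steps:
sqrt(h(116) + 9929) = sqrt(74*116**2 + 9929) = sqrt(74*13456 + 9929) = sqrt(995744 + 9929) = sqrt(1005673)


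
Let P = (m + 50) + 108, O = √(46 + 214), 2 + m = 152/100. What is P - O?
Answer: 3938/25 - 2*√65 ≈ 141.40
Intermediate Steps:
m = -12/25 (m = -2 + 152/100 = -2 + 152*(1/100) = -2 + 38/25 = -12/25 ≈ -0.48000)
O = 2*√65 (O = √260 = 2*√65 ≈ 16.125)
P = 3938/25 (P = (-12/25 + 50) + 108 = 1238/25 + 108 = 3938/25 ≈ 157.52)
P - O = 3938/25 - 2*√65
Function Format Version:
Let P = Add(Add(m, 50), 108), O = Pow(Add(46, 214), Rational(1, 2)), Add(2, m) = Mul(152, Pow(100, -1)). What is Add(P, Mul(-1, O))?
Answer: Add(Rational(3938, 25), Mul(-2, Pow(65, Rational(1, 2)))) ≈ 141.40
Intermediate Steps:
m = Rational(-12, 25) (m = Add(-2, Mul(152, Pow(100, -1))) = Add(-2, Mul(152, Rational(1, 100))) = Add(-2, Rational(38, 25)) = Rational(-12, 25) ≈ -0.48000)
O = Mul(2, Pow(65, Rational(1, 2))) (O = Pow(260, Rational(1, 2)) = Mul(2, Pow(65, Rational(1, 2))) ≈ 16.125)
P = Rational(3938, 25) (P = Add(Add(Rational(-12, 25), 50), 108) = Add(Rational(1238, 25), 108) = Rational(3938, 25) ≈ 157.52)
Add(P, Mul(-1, O)) = Add(Rational(3938, 25), Mul(-1, Mul(2, Pow(65, Rational(1, 2))))) = Add(Rational(3938, 25), Mul(-2, Pow(65, Rational(1, 2))))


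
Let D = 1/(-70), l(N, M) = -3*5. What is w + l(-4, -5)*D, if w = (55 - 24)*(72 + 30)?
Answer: 44271/14 ≈ 3162.2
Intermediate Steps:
l(N, M) = -15
D = -1/70 ≈ -0.014286
w = 3162 (w = 31*102 = 3162)
w + l(-4, -5)*D = 3162 - 15*(-1/70) = 3162 + 3/14 = 44271/14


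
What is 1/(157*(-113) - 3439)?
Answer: -1/21180 ≈ -4.7214e-5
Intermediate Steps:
1/(157*(-113) - 3439) = 1/(-17741 - 3439) = 1/(-21180) = -1/21180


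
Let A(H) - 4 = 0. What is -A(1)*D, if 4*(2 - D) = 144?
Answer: 136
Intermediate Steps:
D = -34 (D = 2 - 1/4*144 = 2 - 36 = -34)
A(H) = 4 (A(H) = 4 + 0 = 4)
-A(1)*D = -4*(-34) = -1*(-136) = 136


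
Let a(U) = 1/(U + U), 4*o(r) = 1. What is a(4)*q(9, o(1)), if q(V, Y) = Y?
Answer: 1/32 ≈ 0.031250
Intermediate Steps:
o(r) = 1/4 (o(r) = (1/4)*1 = 1/4)
a(U) = 1/(2*U)
a(4)*q(9, o(1)) = ((1/2)/4)*(1/4) = ((1/2)*(1/4))*(1/4) = (1/8)*(1/4) = 1/32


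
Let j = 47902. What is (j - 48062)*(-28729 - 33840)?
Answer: 10011040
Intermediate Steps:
(j - 48062)*(-28729 - 33840) = (47902 - 48062)*(-28729 - 33840) = -160*(-62569) = 10011040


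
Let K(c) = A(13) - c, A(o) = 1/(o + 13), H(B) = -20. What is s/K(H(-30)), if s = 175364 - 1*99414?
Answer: 1974700/521 ≈ 3790.2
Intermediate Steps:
A(o) = 1/(13 + o)
K(c) = 1/26 - c (K(c) = 1/(13 + 13) - c = 1/26 - c)
s = 75950 (s = 175364 - 99414 = 75950)
s/K(H(-30)) = 75950/(1/26 - 1*(-20)) = 75950/(1/26 + 20) = 75950/(521/26) = 75950*(26/521) = 1974700/521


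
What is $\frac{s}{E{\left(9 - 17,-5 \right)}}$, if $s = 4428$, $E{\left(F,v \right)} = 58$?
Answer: $\frac{2214}{29} \approx 76.345$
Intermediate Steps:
$\frac{s}{E{\left(9 - 17,-5 \right)}} = \frac{4428}{58} = 4428 \cdot \frac{1}{58} = \frac{2214}{29}$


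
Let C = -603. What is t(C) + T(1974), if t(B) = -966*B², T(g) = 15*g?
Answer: -351216684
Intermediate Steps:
t(C) + T(1974) = -966*(-603)² + 15*1974 = -966*363609 + 29610 = -351246294 + 29610 = -351216684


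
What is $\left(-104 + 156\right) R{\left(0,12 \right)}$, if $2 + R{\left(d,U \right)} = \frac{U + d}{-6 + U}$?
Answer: $0$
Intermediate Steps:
$R{\left(d,U \right)} = -2 + \frac{U + d}{-6 + U}$
$\left(-104 + 156\right) R{\left(0,12 \right)} = \left(-104 + 156\right) \frac{12 + 0 - 12}{-6 + 12} = 52 \frac{12 + 0 - 12}{6} = 52 \cdot \frac{1}{6} \cdot 0 = 52 \cdot 0 = 0$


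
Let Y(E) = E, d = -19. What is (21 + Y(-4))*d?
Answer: -323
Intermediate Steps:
(21 + Y(-4))*d = (21 - 4)*(-19) = 17*(-19) = -323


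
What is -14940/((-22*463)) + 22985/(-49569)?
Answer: 253217825/252454917 ≈ 1.0030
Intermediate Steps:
-14940/((-22*463)) + 22985/(-49569) = -14940/(-10186) + 22985*(-1/49569) = -14940*(-1/10186) - 22985/49569 = 7470/5093 - 22985/49569 = 253217825/252454917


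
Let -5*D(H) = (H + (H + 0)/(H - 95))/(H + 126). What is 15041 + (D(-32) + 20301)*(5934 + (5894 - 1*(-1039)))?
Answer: 7796375838632/29845 ≈ 2.6123e+8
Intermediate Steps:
D(H) = -(H + H/(-95 + H))/(5*(126 + H)) (D(H) = -(H + (H + 0)/(H - 95))/(5*(H + 126)) = -(H + H/(-95 + H))/(5*(126 + H)))
15041 + (D(-32) + 20301)*(5934 + (5894 - 1*(-1039))) = 15041 + ((⅕)*(-32)*(94 - 1*(-32))/(-11970 + (-32)² + 31*(-32)) + 20301)*(5934 + (5894 - 1*(-1039))) = 15041 + ((⅕)*(-32)*(94 + 32)/(-11970 + 1024 - 992) + 20301)*(5934 + (5894 + 1039)) = 15041 + ((⅕)*(-32)*126/(-11938) + 20301)*(5934 + 6933) = 15041 + ((⅕)*(-32)*(-1/11938)*126 + 20301)*12867 = 15041 + (2016/29845 + 20301)*12867 = 15041 + (605885361/29845)*12867 = 15041 + 7795926939987/29845 = 7796375838632/29845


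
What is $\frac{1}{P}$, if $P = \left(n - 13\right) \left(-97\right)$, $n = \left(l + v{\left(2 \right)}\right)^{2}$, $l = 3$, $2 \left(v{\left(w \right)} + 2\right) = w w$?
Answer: $\frac{1}{388} \approx 0.0025773$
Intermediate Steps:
$v{\left(w \right)} = -2 + \frac{w^{2}}{2}$ ($v{\left(w \right)} = -2 + \frac{w w}{2} = -2 + \frac{w^{2}}{2}$)
$n = 9$ ($n = \left(3 - \left(2 - \frac{2^{2}}{2}\right)\right)^{2} = \left(3 + \left(-2 + \frac{1}{2} \cdot 4\right)\right)^{2} = \left(3 + \left(-2 + 2\right)\right)^{2} = \left(3 + 0\right)^{2} = 3^{2} = 9$)
$P = 388$ ($P = \left(9 - 13\right) \left(-97\right) = \left(-4\right) \left(-97\right) = 388$)
$\frac{1}{P} = \frac{1}{388}$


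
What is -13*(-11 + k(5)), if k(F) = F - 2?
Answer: 104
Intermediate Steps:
k(F) = -2 + F
-13*(-11 + k(5)) = -13*(-11 + (-2 + 5)) = -13*(-11 + 3) = -13*(-8) = 104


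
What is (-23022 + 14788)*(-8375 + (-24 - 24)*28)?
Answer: 80026246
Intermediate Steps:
(-23022 + 14788)*(-8375 + (-24 - 24)*28) = -8234*(-8375 - 48*28) = -8234*(-8375 - 1344) = -8234*(-9719) = 80026246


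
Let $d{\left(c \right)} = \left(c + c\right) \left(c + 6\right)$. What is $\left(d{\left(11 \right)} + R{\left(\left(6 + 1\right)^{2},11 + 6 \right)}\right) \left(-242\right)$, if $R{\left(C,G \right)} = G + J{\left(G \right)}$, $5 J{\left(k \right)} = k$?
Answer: $- \frac{477224}{5} \approx -95445.0$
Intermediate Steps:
$J{\left(k \right)} = \frac{k}{5}$
$R{\left(C,G \right)} = \frac{6 G}{5}$ ($R{\left(C,G \right)} = G + \frac{G}{5} = \frac{6 G}{5}$)
$d{\left(c \right)} = 2 c \left(6 + c\right)$
$\left(d{\left(11 \right)} + R{\left(\left(6 + 1\right)^{2},11 + 6 \right)}\right) \left(-242\right) = \left(2 \cdot 11 \left(6 + 11\right) + \frac{6 \left(11 + 6\right)}{5}\right) \left(-242\right) = \left(2 \cdot 11 \cdot 17 + \frac{6}{5} \cdot 17\right) \left(-242\right) = \left(374 + \frac{102}{5}\right) \left(-242\right) = \frac{1972}{5} \left(-242\right) = - \frac{477224}{5}$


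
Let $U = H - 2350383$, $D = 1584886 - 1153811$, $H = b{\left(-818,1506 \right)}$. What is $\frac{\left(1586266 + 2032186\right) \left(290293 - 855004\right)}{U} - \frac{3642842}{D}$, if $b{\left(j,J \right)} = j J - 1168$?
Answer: $\frac{880836827515934422}{1544739588425} \approx 5.7022 \cdot 10^{5}$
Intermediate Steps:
$b{\left(j,J \right)} = -1168 + J j$ ($b{\left(j,J \right)} = J j - 1168 = -1168 + J j$)
$H = -1233076$ ($H = -1168 + 1506 \left(-818\right) = -1168 - 1231908 = -1233076$)
$D = 431075$
$U = -3583459$ ($U = -1233076 - 2350383 = -3583459$)
$\frac{\left(1586266 + 2032186\right) \left(290293 - 855004\right)}{U} - \frac{3642842}{D} = \frac{\left(1586266 + 2032186\right) \left(290293 - 855004\right)}{-3583459} - \frac{3642842}{431075} = 3618452 \left(-564711\right) \left(- \frac{1}{3583459}\right) - \frac{3642842}{431075} = \left(-2043379647372\right) \left(- \frac{1}{3583459}\right) - \frac{3642842}{431075} = \frac{2043379647372}{3583459} - \frac{3642842}{431075} = \frac{880836827515934422}{1544739588425}$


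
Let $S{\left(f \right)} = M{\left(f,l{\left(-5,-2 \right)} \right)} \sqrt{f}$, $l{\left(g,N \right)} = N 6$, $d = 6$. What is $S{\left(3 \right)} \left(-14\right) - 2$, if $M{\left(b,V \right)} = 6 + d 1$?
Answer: $-2 - 168 \sqrt{3} \approx -292.98$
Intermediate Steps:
$l{\left(g,N \right)} = 6 N$
$M{\left(b,V \right)} = 12$ ($M{\left(b,V \right)} = 6 + 6 \cdot 1 = 6 + 6 = 12$)
$S{\left(f \right)} = 12 \sqrt{f}$
$S{\left(3 \right)} \left(-14\right) - 2 = 12 \sqrt{3} \left(-14\right) - 2 = - 168 \sqrt{3} - 2 = -2 - 168 \sqrt{3}$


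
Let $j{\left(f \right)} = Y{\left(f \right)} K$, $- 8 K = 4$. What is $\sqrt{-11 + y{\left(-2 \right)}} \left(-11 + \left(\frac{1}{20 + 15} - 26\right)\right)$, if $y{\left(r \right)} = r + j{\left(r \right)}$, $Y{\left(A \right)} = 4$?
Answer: $- \frac{1294 i \sqrt{15}}{35} \approx - 143.19 i$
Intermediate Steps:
$K = - \frac{1}{2}$ ($K = \left(- \frac{1}{8}\right) 4 = - \frac{1}{2} \approx -0.5$)
$j{\left(f \right)} = -2$ ($j{\left(f \right)} = 4 \left(- \frac{1}{2}\right) = -2$)
$y{\left(r \right)} = -2 + r$ ($y{\left(r \right)} = r - 2 = -2 + r$)
$\sqrt{-11 + y{\left(-2 \right)}} \left(-11 + \left(\frac{1}{20 + 15} - 26\right)\right) = \sqrt{-11 - 4} \left(-11 + \left(\frac{1}{20 + 15} - 26\right)\right) = \sqrt{-11 - 4} \left(-11 - \left(26 - \frac{1}{35}\right)\right) = \sqrt{-15} \left(-11 + \left(\frac{1}{35} - 26\right)\right) = i \sqrt{15} \left(-11 - \frac{909}{35}\right) = i \sqrt{15} \left(- \frac{1294}{35}\right) = - \frac{1294 i \sqrt{15}}{35}$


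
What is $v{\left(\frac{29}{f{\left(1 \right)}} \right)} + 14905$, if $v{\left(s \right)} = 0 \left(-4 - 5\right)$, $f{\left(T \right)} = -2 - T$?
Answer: $14905$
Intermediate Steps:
$v{\left(s \right)} = 0$ ($v{\left(s \right)} = 0 \left(-9\right) = 0$)
$v{\left(\frac{29}{f{\left(1 \right)}} \right)} + 14905 = 0 + 14905 = 14905$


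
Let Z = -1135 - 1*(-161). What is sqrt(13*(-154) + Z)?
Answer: 4*I*sqrt(186) ≈ 54.553*I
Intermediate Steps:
Z = -974 (Z = -1135 + 161 = -974)
sqrt(13*(-154) + Z) = sqrt(13*(-154) - 974) = sqrt(-2002 - 974) = sqrt(-2976) = 4*I*sqrt(186)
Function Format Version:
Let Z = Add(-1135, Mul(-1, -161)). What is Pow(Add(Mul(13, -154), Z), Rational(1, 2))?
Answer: Mul(4, I, Pow(186, Rational(1, 2))) ≈ Mul(54.553, I)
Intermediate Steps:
Z = -974 (Z = Add(-1135, 161) = -974)
Pow(Add(Mul(13, -154), Z), Rational(1, 2)) = Pow(Add(Mul(13, -154), -974), Rational(1, 2)) = Pow(Add(-2002, -974), Rational(1, 2)) = Pow(-2976, Rational(1, 2)) = Mul(4, I, Pow(186, Rational(1, 2)))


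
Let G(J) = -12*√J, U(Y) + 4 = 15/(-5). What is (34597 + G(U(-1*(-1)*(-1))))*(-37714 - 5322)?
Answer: -1488916492 + 516432*I*√7 ≈ -1.4889e+9 + 1.3664e+6*I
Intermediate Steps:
U(Y) = -7 (U(Y) = -4 + 15/(-5) = -4 + 15*(-⅕) = -4 - 3 = -7)
(34597 + G(U(-1*(-1)*(-1))))*(-37714 - 5322) = (34597 - 12*I*√7)*(-37714 - 5322) = (34597 - 12*I*√7)*(-43036) = -1488916492 + 516432*I*√7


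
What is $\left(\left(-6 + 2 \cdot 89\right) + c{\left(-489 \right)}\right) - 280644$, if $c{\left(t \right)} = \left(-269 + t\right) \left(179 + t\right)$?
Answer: $-45492$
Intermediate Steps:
$\left(\left(-6 + 2 \cdot 89\right) + c{\left(-489 \right)}\right) - 280644 = \left(\left(-6 + 2 \cdot 89\right) - \left(4141 - 239121\right)\right) - 280644 = \left(\left(-6 + 178\right) + \left(-48151 + 239121 + 44010\right)\right) - 280644 = \left(172 + 234980\right) - 280644 = 235152 - 280644 = -45492$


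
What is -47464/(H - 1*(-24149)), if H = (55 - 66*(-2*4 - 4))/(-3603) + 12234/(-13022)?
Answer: -1113464288712/566487048449 ≈ -1.9656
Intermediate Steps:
H = -27554368/23459133 (H = (55 - 66*(-8 - 4))*(-1/3603) + 12234*(-1/13022) = (55 - 66*(-12))*(-1/3603) - 6117/6511 = (55 + 792)*(-1/3603) - 6117/6511 = 847*(-1/3603) - 6117/6511 = -847/3603 - 6117/6511 = -27554368/23459133 ≈ -1.1746)
-47464/(H - 1*(-24149)) = -47464/(-27554368/23459133 - 1*(-24149)) = -47464/(-27554368/23459133 + 24149) = -47464/566487048449/23459133 = -47464*23459133/566487048449 = -1113464288712/566487048449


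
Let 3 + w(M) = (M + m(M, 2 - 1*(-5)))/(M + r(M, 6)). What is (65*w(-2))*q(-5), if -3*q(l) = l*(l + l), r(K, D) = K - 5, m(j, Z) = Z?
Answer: 104000/27 ≈ 3851.9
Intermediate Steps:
r(K, D) = -5 + K
q(l) = -2*l²/3 (q(l) = -l*(l + l)/3 = -l*2*l/3 = -2*l²/3)
w(M) = -3 + (7 + M)/(-5 + 2*M) (w(M) = -3 + (M + (2 - 1*(-5)))/(M + (-5 + M)) = -3 + (M + (2 + 5))/(-5 + 2*M) = -3 + (M + 7)/(-5 + 2*M) = -3 + (7 + M)/(-5 + 2*M))
(65*w(-2))*q(-5) = (65*((22 - 5*(-2))/(-5 + 2*(-2))))*(-⅔*(-5)²) = (65*((22 + 10)/(-5 - 4)))*(-⅔*25) = (65*(32/(-9)))*(-50/3) = (65*(-⅑*32))*(-50/3) = (65*(-32/9))*(-50/3) = -2080/9*(-50/3) = 104000/27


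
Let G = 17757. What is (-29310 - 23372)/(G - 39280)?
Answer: 52682/21523 ≈ 2.4477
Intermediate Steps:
(-29310 - 23372)/(G - 39280) = (-29310 - 23372)/(17757 - 39280) = -52682/(-21523) = -52682*(-1/21523) = 52682/21523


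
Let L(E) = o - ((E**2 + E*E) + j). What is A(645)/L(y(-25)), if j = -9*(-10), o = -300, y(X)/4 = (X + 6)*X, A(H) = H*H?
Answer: -83205/1444078 ≈ -0.057618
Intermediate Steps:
A(H) = H**2
y(X) = 4*X*(6 + X) (y(X) = 4*((X + 6)*X) = 4*((6 + X)*X) = 4*(X*(6 + X)) = 4*X*(6 + X))
j = 90
L(E) = -390 - 2*E**2 (L(E) = -300 - ((E**2 + E*E) + 90) = -300 - ((E**2 + E**2) + 90) = -300 - (2*E**2 + 90) = -300 - (90 + 2*E**2) = -300 + (-90 - 2*E**2) = -390 - 2*E**2)
A(645)/L(y(-25)) = 645**2/(-390 - 2*10000*(6 - 25)**2) = 416025/(-390 - 2*(4*(-25)*(-19))**2) = 416025/(-390 - 2*1900**2) = 416025/(-390 - 2*3610000) = 416025/(-390 - 7220000) = 416025/(-7220390) = 416025*(-1/7220390) = -83205/1444078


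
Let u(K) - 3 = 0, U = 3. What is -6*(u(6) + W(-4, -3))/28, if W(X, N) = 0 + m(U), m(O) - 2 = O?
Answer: -12/7 ≈ -1.7143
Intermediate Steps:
m(O) = 2 + O
u(K) = 3 (u(K) = 3 + 0 = 3)
W(X, N) = 5 (W(X, N) = 0 + (2 + 3) = 0 + 5 = 5)
-6*(u(6) + W(-4, -3))/28 = -6*(3 + 5)/28 = -6*8*(1/28) = -48*1/28 = -12/7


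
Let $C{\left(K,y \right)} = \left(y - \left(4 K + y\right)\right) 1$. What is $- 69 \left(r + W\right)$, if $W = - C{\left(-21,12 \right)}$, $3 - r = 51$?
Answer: $9108$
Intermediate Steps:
$r = -48$ ($r = 3 - 51 = -48$)
$C{\left(K,y \right)} = - 4 K$ ($C{\left(K,y \right)} = \left(y - \left(y + 4 K\right)\right) 1 = - 4 K 1 = - 4 K$)
$W = -84$ ($W = - \left(-4\right) \left(-21\right) = \left(-1\right) 84 = -84$)
$- 69 \left(r + W\right) = - 69 \left(-48 - 84\right) = \left(-69\right) \left(-132\right) = 9108$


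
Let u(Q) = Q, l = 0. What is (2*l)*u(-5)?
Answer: 0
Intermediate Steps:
(2*l)*u(-5) = (2*0)*(-5) = 0*(-5) = 0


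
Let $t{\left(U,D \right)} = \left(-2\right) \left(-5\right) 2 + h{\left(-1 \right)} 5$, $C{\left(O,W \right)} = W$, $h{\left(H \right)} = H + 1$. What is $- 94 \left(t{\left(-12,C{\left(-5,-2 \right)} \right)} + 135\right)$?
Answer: $-14570$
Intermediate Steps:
$h{\left(H \right)} = 1 + H$
$t{\left(U,D \right)} = 20$ ($t{\left(U,D \right)} = \left(-2\right) \left(-5\right) 2 + \left(1 - 1\right) 5 = 10 \cdot 2 + 0 \cdot 5 = 20 + 0 = 20$)
$- 94 \left(t{\left(-12,C{\left(-5,-2 \right)} \right)} + 135\right) = - 94 \left(20 + 135\right) = \left(-94\right) 155 = -14570$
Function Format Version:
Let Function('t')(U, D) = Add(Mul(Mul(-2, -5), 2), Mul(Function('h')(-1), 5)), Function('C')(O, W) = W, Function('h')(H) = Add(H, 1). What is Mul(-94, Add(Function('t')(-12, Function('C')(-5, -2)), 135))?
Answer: -14570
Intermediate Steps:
Function('h')(H) = Add(1, H)
Function('t')(U, D) = 20 (Function('t')(U, D) = Add(Mul(Mul(-2, -5), 2), Mul(Add(1, -1), 5)) = Add(Mul(10, 2), Mul(0, 5)) = Add(20, 0) = 20)
Mul(-94, Add(Function('t')(-12, Function('C')(-5, -2)), 135)) = Mul(-94, Add(20, 135)) = Mul(-94, 155) = -14570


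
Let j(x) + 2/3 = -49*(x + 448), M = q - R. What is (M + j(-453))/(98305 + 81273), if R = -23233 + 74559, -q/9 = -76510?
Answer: 1912525/538734 ≈ 3.5500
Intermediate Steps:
q = 688590 (q = -9*(-76510) = 688590)
R = 51326
M = 637264 (M = 688590 - 1*51326 = 688590 - 51326 = 637264)
j(x) = -65858/3 - 49*x (j(x) = -⅔ - 49*(x + 448) = -⅔ - 49*(448 + x) = -⅔ + (-21952 - 49*x) = -65858/3 - 49*x)
(M + j(-453))/(98305 + 81273) = (637264 + (-65858/3 - 49*(-453)))/(98305 + 81273) = (637264 + (-65858/3 + 22197))/179578 = (637264 + 733/3)*(1/179578) = (1912525/3)*(1/179578) = 1912525/538734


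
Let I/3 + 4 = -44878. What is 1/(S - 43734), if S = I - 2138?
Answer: -1/180518 ≈ -5.5396e-6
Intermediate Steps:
I = -134646 (I = -12 + 3*(-44878) = -12 - 134634 = -134646)
S = -136784 (S = -134646 - 2138 = -136784)
1/(S - 43734) = 1/(-136784 - 43734) = 1/(-180518) = -1/180518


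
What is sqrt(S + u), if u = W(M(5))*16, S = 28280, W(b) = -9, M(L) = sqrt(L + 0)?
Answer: 2*sqrt(7034) ≈ 167.74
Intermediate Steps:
M(L) = sqrt(L)
u = -144 (u = -9*16 = -144)
sqrt(S + u) = sqrt(28280 - 144) = sqrt(28136) = 2*sqrt(7034)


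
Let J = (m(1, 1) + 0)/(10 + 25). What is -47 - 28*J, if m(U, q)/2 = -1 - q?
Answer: -219/5 ≈ -43.800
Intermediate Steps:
m(U, q) = -2 - 2*q (m(U, q) = 2*(-1 - q) = -2 - 2*q)
J = -4/35 (J = ((-2 - 2*1) + 0)/(10 + 25) = ((-2 - 2) + 0)/35 = (-4 + 0)*(1/35) = -4*1/35 = -4/35 ≈ -0.11429)
-47 - 28*J = -47 - 28*(-4/35) = -47 + 16/5 = -219/5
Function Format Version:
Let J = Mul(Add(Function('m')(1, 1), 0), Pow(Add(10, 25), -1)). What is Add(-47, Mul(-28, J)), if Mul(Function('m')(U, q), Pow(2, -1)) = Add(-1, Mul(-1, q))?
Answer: Rational(-219, 5) ≈ -43.800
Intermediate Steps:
Function('m')(U, q) = Add(-2, Mul(-2, q)) (Function('m')(U, q) = Mul(2, Add(-1, Mul(-1, q))) = Add(-2, Mul(-2, q)))
J = Rational(-4, 35) (J = Mul(Add(Add(-2, Mul(-2, 1)), 0), Pow(Add(10, 25), -1)) = Mul(Add(Add(-2, -2), 0), Pow(35, -1)) = Mul(Add(-4, 0), Rational(1, 35)) = Mul(-4, Rational(1, 35)) = Rational(-4, 35) ≈ -0.11429)
Add(-47, Mul(-28, J)) = Add(-47, Mul(-28, Rational(-4, 35))) = Add(-47, Rational(16, 5)) = Rational(-219, 5)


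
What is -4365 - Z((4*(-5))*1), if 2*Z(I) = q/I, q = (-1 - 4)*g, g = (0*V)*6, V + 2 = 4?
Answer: -4365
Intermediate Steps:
V = 2 (V = -2 + 4 = 2)
g = 0 (g = (0*2)*6 = 0*6 = 0)
q = 0 (q = (-1 - 4)*0 = -5*0 = 0)
Z(I) = 0 (Z(I) = (0/I)/2 = (½)*0 = 0)
-4365 - Z((4*(-5))*1) = -4365 - 1*0 = -4365 + 0 = -4365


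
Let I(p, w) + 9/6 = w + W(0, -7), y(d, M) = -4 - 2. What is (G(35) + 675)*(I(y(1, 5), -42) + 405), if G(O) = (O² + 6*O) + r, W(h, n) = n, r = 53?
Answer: 1533567/2 ≈ 7.6678e+5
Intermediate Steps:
y(d, M) = -6
I(p, w) = -17/2 + w (I(p, w) = -3/2 + (w - 7) = -3/2 + (-7 + w) = -17/2 + w)
G(O) = 53 + O² + 6*O (G(O) = (O² + 6*O) + 53 = 53 + O² + 6*O)
(G(35) + 675)*(I(y(1, 5), -42) + 405) = ((53 + 35² + 6*35) + 675)*((-17/2 - 42) + 405) = ((53 + 1225 + 210) + 675)*(-101/2 + 405) = (1488 + 675)*(709/2) = 2163*(709/2) = 1533567/2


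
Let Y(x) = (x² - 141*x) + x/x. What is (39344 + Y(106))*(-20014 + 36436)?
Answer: 585197970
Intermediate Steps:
Y(x) = 1 + x² - 141*x (Y(x) = (x² - 141*x) + 1 = 1 + x² - 141*x)
(39344 + Y(106))*(-20014 + 36436) = (39344 + (1 + 106² - 141*106))*(-20014 + 36436) = (39344 + (1 + 11236 - 14946))*16422 = (39344 - 3709)*16422 = 35635*16422 = 585197970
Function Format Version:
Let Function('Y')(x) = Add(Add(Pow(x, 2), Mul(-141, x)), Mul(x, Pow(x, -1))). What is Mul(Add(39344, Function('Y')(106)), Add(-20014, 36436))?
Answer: 585197970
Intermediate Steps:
Function('Y')(x) = Add(1, Pow(x, 2), Mul(-141, x)) (Function('Y')(x) = Add(Add(Pow(x, 2), Mul(-141, x)), 1) = Add(1, Pow(x, 2), Mul(-141, x)))
Mul(Add(39344, Function('Y')(106)), Add(-20014, 36436)) = Mul(Add(39344, Add(1, Pow(106, 2), Mul(-141, 106))), Add(-20014, 36436)) = Mul(Add(39344, Add(1, 11236, -14946)), 16422) = Mul(Add(39344, -3709), 16422) = Mul(35635, 16422) = 585197970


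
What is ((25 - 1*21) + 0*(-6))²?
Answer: 16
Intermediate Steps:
((25 - 1*21) + 0*(-6))² = ((25 - 21) + 0)² = (4 + 0)² = 4² = 16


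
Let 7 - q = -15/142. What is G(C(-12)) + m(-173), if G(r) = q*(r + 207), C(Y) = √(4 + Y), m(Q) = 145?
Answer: 229453/142 + 1009*I*√2/71 ≈ 1615.9 + 20.098*I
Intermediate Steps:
q = 1009/142 (q = 7 - (-15)/142 = 7 - 1*(-15/142) = 7 + 15/142 = 1009/142 ≈ 7.1056)
G(r) = 208863/142 + 1009*r/142 (G(r) = 1009*(r + 207)/142 = 1009*(207 + r)/142 = 208863/142 + 1009*r/142)
G(C(-12)) + m(-173) = (208863/142 + 1009*√(4 - 12)/142) + 145 = (208863/142 + 1009*√(-8)/142) + 145 = (208863/142 + 1009*(2*I*√2)/142) + 145 = (208863/142 + 1009*I*√2/71) + 145 = 229453/142 + 1009*I*√2/71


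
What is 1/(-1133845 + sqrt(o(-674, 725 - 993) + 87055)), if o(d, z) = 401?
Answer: -1133845/1285604396569 - 4*sqrt(5466)/1285604396569 ≈ -8.8218e-7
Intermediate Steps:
1/(-1133845 + sqrt(o(-674, 725 - 993) + 87055)) = 1/(-1133845 + sqrt(401 + 87055)) = 1/(-1133845 + sqrt(87456)) = 1/(-1133845 + 4*sqrt(5466))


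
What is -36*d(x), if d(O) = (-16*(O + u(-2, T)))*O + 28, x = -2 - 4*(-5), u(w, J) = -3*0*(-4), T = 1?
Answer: 185616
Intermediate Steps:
u(w, J) = 0 (u(w, J) = 0*(-4) = 0)
x = 18 (x = -2 + 20 = 18)
d(O) = 28 - 16*O² (d(O) = (-16*(O + 0))*O + 28 = (-16*O)*O + 28 = -16*O² + 28 = 28 - 16*O²)
-36*d(x) = -36*(28 - 16*18²) = -36*(28 - 16*324) = -36*(28 - 5184) = -36*(-5156) = 185616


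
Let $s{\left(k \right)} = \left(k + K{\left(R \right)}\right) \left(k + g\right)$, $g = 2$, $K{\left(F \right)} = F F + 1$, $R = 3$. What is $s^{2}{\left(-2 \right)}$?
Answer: $0$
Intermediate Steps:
$K{\left(F \right)} = 1 + F^{2}$ ($K{\left(F \right)} = F^{2} + 1 = 1 + F^{2}$)
$s{\left(k \right)} = \left(2 + k\right) \left(10 + k\right)$ ($s{\left(k \right)} = \left(k + \left(1 + 3^{2}\right)\right) \left(k + 2\right) = \left(k + \left(1 + 9\right)\right) \left(2 + k\right) = \left(k + 10\right) \left(2 + k\right) = \left(10 + k\right) \left(2 + k\right) = \left(2 + k\right) \left(10 + k\right)$)
$s^{2}{\left(-2 \right)} = \left(20 + \left(-2\right)^{2} + 12 \left(-2\right)\right)^{2} = \left(20 + 4 - 24\right)^{2} = 0^{2} = 0$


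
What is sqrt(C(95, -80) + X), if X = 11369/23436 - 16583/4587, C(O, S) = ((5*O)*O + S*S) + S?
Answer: sqrt(1834831533641328915)/5972274 ≈ 226.81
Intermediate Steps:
C(O, S) = S + S**2 + 5*O**2 (C(O, S) = (5*O**2 + S**2) + S = (S**2 + 5*O**2) + S = S + S**2 + 5*O**2)
X = -112163195/35833644 (X = 11369*(1/23436) - 16583*1/4587 = 11369/23436 - 16583/4587 = -112163195/35833644 ≈ -3.1301)
sqrt(C(95, -80) + X) = sqrt((-80 + (-80)**2 + 5*95**2) - 112163195/35833644) = sqrt((-80 + 6400 + 5*9025) - 112163195/35833644) = sqrt((-80 + 6400 + 45125) - 112163195/35833644) = sqrt(51445 - 112163195/35833644) = sqrt(1843349652385/35833644) = sqrt(1834831533641328915)/5972274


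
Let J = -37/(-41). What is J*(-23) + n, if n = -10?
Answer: -1261/41 ≈ -30.756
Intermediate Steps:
J = 37/41 (J = -37*(-1/41) = 37/41 ≈ 0.90244)
J*(-23) + n = (37/41)*(-23) - 10 = -851/41 - 10 = -1261/41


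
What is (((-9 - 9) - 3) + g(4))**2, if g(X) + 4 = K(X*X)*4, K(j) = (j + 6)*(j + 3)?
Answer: 2712609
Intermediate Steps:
K(j) = (3 + j)*(6 + j) (K(j) = (6 + j)*(3 + j) = (3 + j)*(6 + j))
g(X) = 68 + 4*X**4 + 36*X**2 (g(X) = -4 + (18 + (X*X)**2 + 9*(X*X))*4 = -4 + (18 + (X**2)**2 + 9*X**2)*4 = -4 + (18 + X**4 + 9*X**2)*4 = -4 + (72 + 4*X**4 + 36*X**2) = 68 + 4*X**4 + 36*X**2)
(((-9 - 9) - 3) + g(4))**2 = (((-9 - 9) - 3) + (68 + 4*4**4 + 36*4**2))**2 = ((-18 - 3) + (68 + 4*256 + 36*16))**2 = (-21 + (68 + 1024 + 576))**2 = (-21 + 1668)**2 = 1647**2 = 2712609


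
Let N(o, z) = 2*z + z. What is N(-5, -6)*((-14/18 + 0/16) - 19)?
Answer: 356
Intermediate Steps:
N(o, z) = 3*z
N(-5, -6)*((-14/18 + 0/16) - 19) = (3*(-6))*((-14/18 + 0/16) - 19) = -18*((-14*1/18 + 0*(1/16)) - 19) = -18*((-7/9 + 0) - 19) = -18*(-7/9 - 19) = -18*(-178/9) = 356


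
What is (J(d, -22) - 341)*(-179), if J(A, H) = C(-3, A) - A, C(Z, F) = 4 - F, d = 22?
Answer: 68199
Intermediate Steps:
J(A, H) = 4 - 2*A (J(A, H) = (4 - A) - A = 4 - 2*A)
(J(d, -22) - 341)*(-179) = ((4 - 2*22) - 341)*(-179) = ((4 - 44) - 341)*(-179) = (-40 - 341)*(-179) = -381*(-179) = 68199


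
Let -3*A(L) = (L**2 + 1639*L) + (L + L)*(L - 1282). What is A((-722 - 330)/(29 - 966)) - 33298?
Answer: -86795360698/2633907 ≈ -32953.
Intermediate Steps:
A(L) = -1639*L/3 - L**2/3 - 2*L*(-1282 + L)/3 (A(L) = -((L**2 + 1639*L) + (L + L)*(L - 1282))/3 = -((L**2 + 1639*L) + (2*L)*(-1282 + L))/3 = -((L**2 + 1639*L) + 2*L*(-1282 + L))/3 = -(L**2 + 1639*L + 2*L*(-1282 + L))/3 = -1639*L/3 - L**2/3 - 2*L*(-1282 + L)/3)
A((-722 - 330)/(29 - 966)) - 33298 = ((-722 - 330)/(29 - 966))*(925 - 3*(-722 - 330)/(29 - 966))/3 - 33298 = (-1052/(-937))*(925 - (-3156)/(-937))/3 - 33298 = (-1052*(-1/937))*(925 - (-3156)*(-1)/937)/3 - 33298 = (1/3)*(1052/937)*(925 - 3*1052/937) - 33298 = (1/3)*(1052/937)*(925 - 3156/937) - 33298 = (1/3)*(1052/937)*(863569/937) - 33298 = 908474588/2633907 - 33298 = -86795360698/2633907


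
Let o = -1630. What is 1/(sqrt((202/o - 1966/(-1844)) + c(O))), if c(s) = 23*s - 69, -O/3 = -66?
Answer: sqrt(2532974026099390)/3370871573 ≈ 0.014930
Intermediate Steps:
O = 198 (O = -3*(-66) = 198)
c(s) = -69 + 23*s
1/(sqrt((202/o - 1966/(-1844)) + c(O))) = 1/(sqrt((202/(-1630) - 1966/(-1844)) + (-69 + 23*198))) = 1/(sqrt((202*(-1/1630) - 1966*(-1/1844)) + (-69 + 4554))) = 1/(sqrt((-101/815 + 983/922) + 4485)) = 1/(sqrt(708023/751430 + 4485)) = 1/(sqrt(3370871573/751430)) = 1/(sqrt(2532974026099390)/751430) = sqrt(2532974026099390)/3370871573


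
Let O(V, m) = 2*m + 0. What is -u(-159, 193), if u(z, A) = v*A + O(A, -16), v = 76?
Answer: -14636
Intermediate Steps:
O(V, m) = 2*m
u(z, A) = -32 + 76*A (u(z, A) = 76*A + 2*(-16) = 76*A - 32 = -32 + 76*A)
-u(-159, 193) = -(-32 + 76*193) = -(-32 + 14668) = -1*14636 = -14636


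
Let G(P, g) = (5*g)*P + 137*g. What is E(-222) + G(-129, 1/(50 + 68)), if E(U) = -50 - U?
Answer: 9894/59 ≈ 167.69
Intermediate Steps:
G(P, g) = 137*g + 5*P*g (G(P, g) = 5*P*g + 137*g = 137*g + 5*P*g)
E(-222) + G(-129, 1/(50 + 68)) = (-50 - 1*(-222)) + (137 + 5*(-129))/(50 + 68) = (-50 + 222) + (137 - 645)/118 = 172 + (1/118)*(-508) = 172 - 254/59 = 9894/59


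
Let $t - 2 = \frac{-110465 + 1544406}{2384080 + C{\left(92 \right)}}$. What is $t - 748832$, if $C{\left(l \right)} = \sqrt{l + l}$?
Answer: $- \frac{532028072027483500}{710479680777} - \frac{1433941 \sqrt{46}}{2841918723108} \approx -7.4883 \cdot 10^{5}$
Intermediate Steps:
$C{\left(l \right)} = \sqrt{2} \sqrt{l}$ ($C{\left(l \right)} = \sqrt{2 l} = \sqrt{2} \sqrt{l}$)
$t = 2 + \frac{1433941}{2384080 + 2 \sqrt{46}}$ ($t = 2 + \frac{-110465 + 1544406}{2384080 + \sqrt{2} \sqrt{92}} = 2 + \frac{1433941}{2384080 + \sqrt{2} \cdot 2 \sqrt{23}} = 2 + \frac{1433941}{2384080 + 2 \sqrt{46}} \approx 2.6015$)
$t - 748832 = \left(\frac{1848288118964}{710479680777} - \frac{1433941 \sqrt{46}}{2841918723108}\right) - 748832 = - \frac{532028072027483500}{710479680777} - \frac{1433941 \sqrt{46}}{2841918723108}$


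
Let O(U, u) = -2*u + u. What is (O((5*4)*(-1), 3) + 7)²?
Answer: 16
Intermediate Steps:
O(U, u) = -u
(O((5*4)*(-1), 3) + 7)² = (-1*3 + 7)² = (-3 + 7)² = 4² = 16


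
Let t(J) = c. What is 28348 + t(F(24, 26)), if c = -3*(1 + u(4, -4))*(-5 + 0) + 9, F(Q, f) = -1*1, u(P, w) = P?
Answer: 28432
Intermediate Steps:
F(Q, f) = -1
c = 84 (c = -3*(1 + 4)*(-5 + 0) + 9 = -15*(-5) + 9 = -3*(-25) + 9 = 75 + 9 = 84)
t(J) = 84
28348 + t(F(24, 26)) = 28348 + 84 = 28432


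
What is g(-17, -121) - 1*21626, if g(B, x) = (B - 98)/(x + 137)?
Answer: -346131/16 ≈ -21633.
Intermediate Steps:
g(B, x) = (-98 + B)/(137 + x)
g(-17, -121) - 1*21626 = (-98 - 17)/(137 - 121) - 1*21626 = -115/16 - 21626 = -346131/16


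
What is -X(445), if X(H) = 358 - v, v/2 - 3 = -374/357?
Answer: -7436/21 ≈ -354.10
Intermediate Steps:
v = 82/21 (v = 6 + 2*(-374/357) = 6 + 2*(-374*1/357) = 6 + 2*(-22/21) = 6 - 44/21 = 82/21 ≈ 3.9048)
X(H) = 7436/21 (X(H) = 358 - 1*82/21 = 358 - 82/21 = 7436/21)
-X(445) = -1*7436/21 = -7436/21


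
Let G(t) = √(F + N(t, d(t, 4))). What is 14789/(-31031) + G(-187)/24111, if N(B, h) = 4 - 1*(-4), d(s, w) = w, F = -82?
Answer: -14789/31031 + I*√74/24111 ≈ -0.47659 + 0.00035678*I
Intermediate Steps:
N(B, h) = 8 (N(B, h) = 4 + 4 = 8)
G(t) = I*√74 (G(t) = √(-82 + 8) = √(-74) = I*√74)
14789/(-31031) + G(-187)/24111 = 14789/(-31031) + (I*√74)/24111 = 14789*(-1/31031) + (I*√74)*(1/24111) = -14789/31031 + I*√74/24111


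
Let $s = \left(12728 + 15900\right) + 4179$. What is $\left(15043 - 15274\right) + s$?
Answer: $32576$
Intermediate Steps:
$s = 32807$ ($s = 28628 + 4179 = 32807$)
$\left(15043 - 15274\right) + s = \left(15043 - 15274\right) + 32807 = -231 + 32807 = 32576$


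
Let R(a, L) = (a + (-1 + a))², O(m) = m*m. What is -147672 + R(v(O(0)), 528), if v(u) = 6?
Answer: -147551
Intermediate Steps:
O(m) = m²
R(a, L) = (-1 + 2*a)²
-147672 + R(v(O(0)), 528) = -147672 + (-1 + 2*6)² = -147672 + (-1 + 12)² = -147672 + 11² = -147672 + 121 = -147551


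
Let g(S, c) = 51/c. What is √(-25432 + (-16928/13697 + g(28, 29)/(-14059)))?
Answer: I*√2744476698857562302597/328495151 ≈ 159.48*I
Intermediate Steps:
√(-25432 + (-16928/13697 + g(28, 29)/(-14059))) = √(-25432 + (-16928/13697 + (51/29)/(-14059))) = √(-25432 + (-16928*1/13697 + (51*(1/29))*(-1/14059))) = √(-25432 + (-16928/13697 + (51/29)*(-1/14059))) = √(-25432 + (-16928/13697 - 3/23983)) = √(-25432 - 406025315/328495151) = √(-8354694705547/328495151) = I*√2744476698857562302597/328495151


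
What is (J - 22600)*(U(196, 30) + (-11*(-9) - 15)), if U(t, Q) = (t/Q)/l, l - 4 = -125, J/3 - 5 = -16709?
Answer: -11078545744/1815 ≈ -6.1039e+6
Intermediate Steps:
J = -50112 (J = 15 + 3*(-16709) = 15 - 50127 = -50112)
l = -121 (l = 4 - 125 = -121)
U(t, Q) = -t/(121*Q) (U(t, Q) = (t/Q)/(-121) = (t/Q)*(-1/121) = -t/(121*Q))
(J - 22600)*(U(196, 30) + (-11*(-9) - 15)) = (-50112 - 22600)*(-1/121*196/30 + (-11*(-9) - 15)) = -72712*(-1/121*196*1/30 + (99 - 15)) = -72712*(-98/1815 + 84) = -72712*152362/1815 = -11078545744/1815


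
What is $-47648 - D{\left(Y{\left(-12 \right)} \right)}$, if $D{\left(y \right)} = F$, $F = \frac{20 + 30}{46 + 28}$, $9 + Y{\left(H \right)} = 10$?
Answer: $- \frac{1763001}{37} \approx -47649.0$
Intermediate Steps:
$Y{\left(H \right)} = 1$ ($Y{\left(H \right)} = -9 + 10 = 1$)
$F = \frac{25}{37}$ ($F = \frac{50}{74} = 50 \cdot \frac{1}{74} = \frac{25}{37} \approx 0.67568$)
$D{\left(y \right)} = \frac{25}{37}$
$-47648 - D{\left(Y{\left(-12 \right)} \right)} = -47648 - \frac{25}{37} = - \frac{1763001}{37}$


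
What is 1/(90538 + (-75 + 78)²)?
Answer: 1/90547 ≈ 1.1044e-5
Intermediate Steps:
1/(90538 + (-75 + 78)²) = 1/(90538 + 3²) = 1/(90538 + 9) = 1/90547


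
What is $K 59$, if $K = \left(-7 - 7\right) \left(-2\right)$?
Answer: $1652$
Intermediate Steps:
$K = 28$ ($K = \left(-14\right) \left(-2\right) = 28$)
$K 59 = 28 \cdot 59 = 1652$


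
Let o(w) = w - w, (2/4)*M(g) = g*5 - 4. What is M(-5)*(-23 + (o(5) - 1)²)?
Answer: 1276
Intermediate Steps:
M(g) = -8 + 10*g (M(g) = 2*(g*5 - 4) = 2*(5*g - 4) = 2*(-4 + 5*g) = -8 + 10*g)
o(w) = 0
M(-5)*(-23 + (o(5) - 1)²) = (-8 + 10*(-5))*(-23 + (0 - 1)²) = (-8 - 50)*(-23 + (-1)²) = -58*(-23 + 1) = -58*(-22) = 1276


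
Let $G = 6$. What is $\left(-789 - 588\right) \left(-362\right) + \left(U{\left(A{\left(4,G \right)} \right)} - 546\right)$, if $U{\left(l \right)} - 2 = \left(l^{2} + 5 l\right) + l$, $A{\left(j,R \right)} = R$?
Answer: $498002$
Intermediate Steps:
$U{\left(l \right)} = 2 + l^{2} + 6 l$ ($U{\left(l \right)} = 2 + \left(\left(l^{2} + 5 l\right) + l\right) = 2 + \left(l^{2} + 6 l\right) = 2 + l^{2} + 6 l$)
$\left(-789 - 588\right) \left(-362\right) + \left(U{\left(A{\left(4,G \right)} \right)} - 546\right) = \left(-789 - 588\right) \left(-362\right) + \left(\left(2 + 6^{2} + 6 \cdot 6\right) - 546\right) = \left(-1377\right) \left(-362\right) + \left(\left(2 + 36 + 36\right) - 546\right) = 498474 + \left(74 - 546\right) = 498474 - 472 = 498002$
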